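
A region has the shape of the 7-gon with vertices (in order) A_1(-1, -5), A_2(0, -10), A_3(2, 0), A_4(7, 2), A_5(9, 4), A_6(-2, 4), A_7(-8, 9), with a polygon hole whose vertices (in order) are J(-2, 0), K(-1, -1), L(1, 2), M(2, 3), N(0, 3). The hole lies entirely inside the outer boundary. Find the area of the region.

69.5

Outer boundary:
Apply the shoelace formula: 2A = Σ (x_i·y_{i+1} − x_{i+1}·y_i), indices taken mod 7.
Cross-terms: 10, 20, 4, 10, 44, 14, 49  ⇒  Σ = 151
Area = |Σ|/2 = 75.5.
Hole:
Apply the shoelace (surveyor's) formula: 2A = Σ (x_i·y_{i+1} − x_{i+1}·y_i), indices taken mod 5.
Cross-terms: 2, -1, -1, 6, 6  ⇒  Σ = 12
Area = |Σ|/2 = 6.
Net area = 75.5 − 6 = 69.5.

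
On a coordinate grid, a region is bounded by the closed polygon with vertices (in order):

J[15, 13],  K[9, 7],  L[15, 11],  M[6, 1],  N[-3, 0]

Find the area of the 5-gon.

Σ = (-12) + (-6) + (-51) + (3) + (-39) = -105
Area = |Σ|/2 = 52.5.

52.5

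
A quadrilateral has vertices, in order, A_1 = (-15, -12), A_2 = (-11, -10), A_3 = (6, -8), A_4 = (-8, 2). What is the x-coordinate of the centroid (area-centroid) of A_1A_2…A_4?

-667/120

Apply Gauss's area formula. First the cross-terms c_i = x_i·y_{i+1} − x_{i+1}·y_i:
  18, 148, -52, 126  ⇒  2A = 240, A = 120.
Then Σ (x_i + x_{i+1})·c_i = -4002, so x̄ = -4002 / (6·120) = -667/120.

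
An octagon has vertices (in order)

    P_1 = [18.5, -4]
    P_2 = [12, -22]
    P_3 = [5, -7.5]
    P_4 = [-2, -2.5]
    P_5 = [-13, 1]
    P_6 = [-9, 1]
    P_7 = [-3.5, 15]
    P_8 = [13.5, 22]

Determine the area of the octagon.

Apply Gauss's area formula: 2A = Σ (x_i·y_{i+1} − x_{i+1}·y_i), indices taken mod 8.
P_1→P_2: (18.5)(-22) − (12)(-4) = -359
P_2→P_3: (12)(-7.5) − (5)(-22) = 20
P_3→P_4: (5)(-2.5) − (-2)(-7.5) = -27.5
P_4→P_5: (-2)(1) − (-13)(-2.5) = -34.5
P_5→P_6: (-13)(1) − (-9)(1) = -4
P_6→P_7: (-9)(15) − (-3.5)(1) = -131.5
P_7→P_8: (-3.5)(22) − (13.5)(15) = -279.5
P_8→P_1: (13.5)(-4) − (18.5)(22) = -461
Σ = -1277
Area = |Σ|/2 = 638.5.

638.5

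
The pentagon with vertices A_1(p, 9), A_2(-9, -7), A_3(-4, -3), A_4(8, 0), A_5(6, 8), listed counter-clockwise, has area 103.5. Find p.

1

The doubled signed area Σ (x_i y_{i+1} − x_{i+1} y_i) is linear in p.
With p=0 it equals 222; the coefficient of p is -15 (from the two edges through A_1).
So -15·p + 222 = 2·103.5 = 207 ⇒ p = 1.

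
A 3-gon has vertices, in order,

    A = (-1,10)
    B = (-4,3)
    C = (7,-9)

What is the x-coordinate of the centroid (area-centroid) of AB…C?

2/3

Apply the shoelace formula. First the cross-terms c_i = x_i·y_{i+1} − x_{i+1}·y_i:
  37, 15, 61  ⇒  2A = 113, A = 56.5.
Then Σ (x_i + x_{i+1})·c_i = 226, so x̄ = 226 / (6·56.5) = 2/3.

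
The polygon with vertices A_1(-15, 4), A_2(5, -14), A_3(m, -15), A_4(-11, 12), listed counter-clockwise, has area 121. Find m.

6

The doubled signed area Σ (x_i y_{i+1} − x_{i+1} y_i) is linear in m.
With m=0 it equals 86; the coefficient of m is 26 (from the two edges through A_3).
So 26·m + 86 = 2·121 = 242 ⇒ m = 6.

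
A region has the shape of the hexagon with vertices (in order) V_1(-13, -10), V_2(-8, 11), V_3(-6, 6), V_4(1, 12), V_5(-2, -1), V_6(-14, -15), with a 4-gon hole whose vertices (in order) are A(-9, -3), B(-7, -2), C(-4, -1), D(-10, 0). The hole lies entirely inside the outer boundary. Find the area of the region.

141.5

Outer boundary:
V_1→V_2: (-13)(11) − (-8)(-10) = -223
V_2→V_3: (-8)(6) − (-6)(11) = 18
V_3→V_4: (-6)(12) − (1)(6) = -78
V_4→V_5: (1)(-1) − (-2)(12) = 23
V_5→V_6: (-2)(-15) − (-14)(-1) = 16
V_6→V_1: (-14)(-10) − (-13)(-15) = -55
Σ = -299
Area = |Σ|/2 = 149.5.
Hole:
Apply the surveyor's formula: 2A = Σ (x_i·y_{i+1} − x_{i+1}·y_i), indices taken mod 4.
Σ = (-3) + (-1) + (-10) + (30) = 16
Area = |Σ|/2 = 8.
Net area = 149.5 − 8 = 141.5.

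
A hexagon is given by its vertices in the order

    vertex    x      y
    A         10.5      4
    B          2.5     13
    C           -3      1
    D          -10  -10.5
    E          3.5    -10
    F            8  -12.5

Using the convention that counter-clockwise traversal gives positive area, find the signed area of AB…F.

Cross-terms: 126.5, 41.5, 41.5, 136.75, 36.25, 163.25  ⇒  Σ = 545.75
Signed area = Σ/2 = 272.875 (positive ⇒ counter-clockwise traversal).

272.875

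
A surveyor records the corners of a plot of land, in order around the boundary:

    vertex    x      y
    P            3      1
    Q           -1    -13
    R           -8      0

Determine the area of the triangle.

Apply the shoelace (surveyor's) formula: 2A = Σ (x_i·y_{i+1} − x_{i+1}·y_i), indices taken mod 3.
P→Q: (3)(-13) − (-1)(1) = -38
Q→R: (-1)(0) − (-8)(-13) = -104
R→P: (-8)(1) − (3)(0) = -8
Σ = -150
Area = |Σ|/2 = 75.

75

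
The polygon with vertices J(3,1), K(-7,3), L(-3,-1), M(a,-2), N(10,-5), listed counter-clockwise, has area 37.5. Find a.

2

The doubled signed area Σ (x_i y_{i+1} − x_{i+1} y_i) is linear in a.
With a=0 it equals 83; the coefficient of a is -4 (from the two edges through M).
So -4·a + 83 = 2·37.5 = 75 ⇒ a = 2.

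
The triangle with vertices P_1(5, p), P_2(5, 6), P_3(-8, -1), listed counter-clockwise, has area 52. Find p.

Write out the shoelace sum; only the two edges meeting at P_1 involve p:
2·Area = [((-8)·p − 5·(-1)) + (5·6 − 5·p)] + 43
       = -13·p + 78 = 104
⇒ p = -2.

-2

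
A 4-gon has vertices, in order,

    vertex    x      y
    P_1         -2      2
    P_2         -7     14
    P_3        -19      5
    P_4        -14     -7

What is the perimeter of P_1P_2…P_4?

56

|P_1P_2| = √((-5)² + (12)²) = √169 = 13
|P_2P_3| = √((-12)² + (-9)²) = √225 = 15
|P_3P_4| = √((5)² + (-12)²) = √169 = 13
|P_4P_1| = √((12)² + (9)²) = √225 = 15
Perimeter = 13 + 15 + 13 + 15 = 56.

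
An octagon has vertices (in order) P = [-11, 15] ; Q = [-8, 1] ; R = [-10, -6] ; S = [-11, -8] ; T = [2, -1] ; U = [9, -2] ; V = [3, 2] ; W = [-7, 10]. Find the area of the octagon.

Cross-terms: 109, 58, 14, 27, 5, 24, 44, 5  ⇒  Σ = 286
Area = |Σ|/2 = 143.

143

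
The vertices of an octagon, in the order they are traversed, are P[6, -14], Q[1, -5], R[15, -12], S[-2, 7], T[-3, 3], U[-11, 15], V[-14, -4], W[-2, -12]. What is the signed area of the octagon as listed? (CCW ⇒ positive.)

Apply Gauss's area formula: 2A = Σ (x_i·y_{i+1} − x_{i+1}·y_i), indices taken mod 8.
Σ = (-16) + (63) + (81) + (15) + (-12) + (254) + (160) + (100) = 645
Signed area = Σ/2 = 322.5 (positive ⇒ counter-clockwise traversal).

322.5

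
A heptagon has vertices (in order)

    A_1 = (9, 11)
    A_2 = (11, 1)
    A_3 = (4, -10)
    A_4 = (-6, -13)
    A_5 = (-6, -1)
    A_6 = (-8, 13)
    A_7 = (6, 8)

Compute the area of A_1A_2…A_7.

Cross-terms: -112, -114, -112, -72, -86, -142, -6  ⇒  Σ = -644
Area = |Σ|/2 = 322.

322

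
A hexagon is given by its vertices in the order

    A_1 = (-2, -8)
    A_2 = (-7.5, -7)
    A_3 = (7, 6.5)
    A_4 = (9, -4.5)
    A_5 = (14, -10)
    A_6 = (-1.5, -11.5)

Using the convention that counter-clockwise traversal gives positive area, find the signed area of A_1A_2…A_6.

Apply the shoelace (surveyor's) formula: 2A = Σ (x_i·y_{i+1} − x_{i+1}·y_i), indices taken mod 6.
Σ = (-46) + (0.25) + (-90) + (-27) + (-176) + (-11) = -349.75
Signed area = Σ/2 = -174.875 (negative ⇒ clockwise traversal).

-174.875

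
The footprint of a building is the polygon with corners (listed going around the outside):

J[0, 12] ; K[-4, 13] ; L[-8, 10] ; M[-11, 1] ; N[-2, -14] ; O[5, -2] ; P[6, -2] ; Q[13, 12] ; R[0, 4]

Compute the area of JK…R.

Apply the shoelace formula: 2A = Σ (x_i·y_{i+1} − x_{i+1}·y_i), indices taken mod 9.
Σ = (48) + (64) + (102) + (156) + (74) + (2) + (98) + (52) + (0) = 596
Area = |Σ|/2 = 298.

298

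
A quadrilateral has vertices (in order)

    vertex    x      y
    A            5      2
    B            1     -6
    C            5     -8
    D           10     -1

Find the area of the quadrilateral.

45

Apply the surveyor's formula: 2A = Σ (x_i·y_{i+1} − x_{i+1}·y_i), indices taken mod 4.
Σ = (-32) + (22) + (75) + (25) = 90
Area = |Σ|/2 = 45.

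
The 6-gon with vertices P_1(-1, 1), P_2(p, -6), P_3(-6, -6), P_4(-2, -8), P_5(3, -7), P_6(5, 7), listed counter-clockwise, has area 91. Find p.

-10

Write out the shoelace sum; only the two edges meeting at P_2 involve p:
2·Area = [((-1)·(-6) − p·1) + (p·(-6) − (-6)·(-6))] + 142
       = -7·p + 112 = 182
⇒ p = -10.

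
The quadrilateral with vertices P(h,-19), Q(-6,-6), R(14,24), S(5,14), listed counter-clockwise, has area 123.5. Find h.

The doubled signed area Σ (x_i y_{i+1} − x_{i+1} y_i) is linear in h.
With h=0 it equals -193; the coefficient of h is -20 (from the two edges through P).
So -20·h + -193 = 2·123.5 = 247 ⇒ h = -22.

-22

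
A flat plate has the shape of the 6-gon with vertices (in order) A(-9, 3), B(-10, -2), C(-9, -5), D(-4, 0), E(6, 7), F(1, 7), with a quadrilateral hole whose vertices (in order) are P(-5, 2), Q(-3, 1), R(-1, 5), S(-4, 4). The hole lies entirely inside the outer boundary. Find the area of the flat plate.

Outer boundary:
Apply the shoelace formula: 2A = Σ (x_i·y_{i+1} − x_{i+1}·y_i), indices taken mod 6.
Σ = (48) + (32) + (-20) + (-28) + (35) + (66) = 133
Area = |Σ|/2 = 66.5.
Hole:
Apply the shoelace formula: 2A = Σ (x_i·y_{i+1} − x_{i+1}·y_i), indices taken mod 4.
Σ = (1) + (-14) + (16) + (12) = 15
Area = |Σ|/2 = 7.5.
Net area = 66.5 − 7.5 = 59.

59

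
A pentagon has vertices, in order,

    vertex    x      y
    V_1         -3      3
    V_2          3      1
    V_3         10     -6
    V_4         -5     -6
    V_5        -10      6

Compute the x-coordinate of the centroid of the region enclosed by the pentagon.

Apply the shoelace (surveyor's) formula. First the cross-terms c_i = x_i·y_{i+1} − x_{i+1}·y_i:
  -12, -28, -90, -90, -12  ⇒  2A = -232, A = -116.
Then Σ (x_i + x_{i+1})·c_i = 692, so x̄ = 692 / (6·(-116)) = -173/174.

-173/174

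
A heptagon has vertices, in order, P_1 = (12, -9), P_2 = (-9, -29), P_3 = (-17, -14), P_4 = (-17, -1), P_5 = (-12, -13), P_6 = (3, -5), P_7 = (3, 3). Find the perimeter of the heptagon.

|P_1P_2| = √((-21)² + (-20)²) = √841 = 29
|P_2P_3| = √((-8)² + (15)²) = √289 = 17
|P_3P_4| = √((0)² + (13)²) = √169 = 13
|P_4P_5| = √((5)² + (-12)²) = √169 = 13
|P_5P_6| = √((15)² + (8)²) = √289 = 17
|P_6P_7| = √((0)² + (8)²) = √64 = 8
|P_7P_1| = √((9)² + (-12)²) = √225 = 15
Perimeter = 29 + 17 + 13 + 13 + 17 + 8 + 15 = 112.

112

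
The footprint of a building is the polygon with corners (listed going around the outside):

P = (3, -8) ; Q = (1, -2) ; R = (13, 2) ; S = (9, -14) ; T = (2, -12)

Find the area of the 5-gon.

Apply the shoelace formula: 2A = Σ (x_i·y_{i+1} − x_{i+1}·y_i), indices taken mod 5.
Σ = (2) + (28) + (-200) + (-80) + (20) = -230
Area = |Σ|/2 = 115.

115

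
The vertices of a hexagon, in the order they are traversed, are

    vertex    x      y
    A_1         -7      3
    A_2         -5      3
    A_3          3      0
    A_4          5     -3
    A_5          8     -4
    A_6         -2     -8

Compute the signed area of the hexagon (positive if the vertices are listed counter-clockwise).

Apply Gauss's area formula: 2A = Σ (x_i·y_{i+1} − x_{i+1}·y_i), indices taken mod 6.
Cross-terms: -6, -9, -9, 4, -72, -62  ⇒  Σ = -154
Signed area = Σ/2 = -77 (negative ⇒ clockwise traversal).

-77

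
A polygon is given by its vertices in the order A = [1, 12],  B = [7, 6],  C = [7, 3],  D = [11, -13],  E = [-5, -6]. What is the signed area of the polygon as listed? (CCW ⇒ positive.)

Σ = (-78) + (-21) + (-124) + (-131) + (-54) = -408
Signed area = Σ/2 = -204 (negative ⇒ clockwise traversal).

-204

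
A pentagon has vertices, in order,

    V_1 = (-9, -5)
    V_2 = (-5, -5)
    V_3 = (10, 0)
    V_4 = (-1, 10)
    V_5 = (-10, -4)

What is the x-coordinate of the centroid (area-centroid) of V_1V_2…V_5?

-0.625

Apply the shoelace (surveyor's) formula. First the cross-terms c_i = x_i·y_{i+1} − x_{i+1}·y_i:
  20, 50, 100, 104, 14  ⇒  2A = 288, A = 144.
Then Σ (x_i + x_{i+1})·c_i = -540, so x̄ = -540 / (6·144) = -0.625.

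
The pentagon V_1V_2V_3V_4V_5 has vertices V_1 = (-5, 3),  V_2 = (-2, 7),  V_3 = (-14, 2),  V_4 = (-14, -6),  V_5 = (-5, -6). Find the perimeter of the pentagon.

|V_1V_2| = √((3)² + (4)²) = √25 = 5
|V_2V_3| = √((-12)² + (-5)²) = √169 = 13
|V_3V_4| = √((0)² + (-8)²) = √64 = 8
|V_4V_5| = √((9)² + (0)²) = √81 = 9
|V_5V_1| = √((0)² + (9)²) = √81 = 9
Perimeter = 5 + 13 + 8 + 9 + 9 = 44.

44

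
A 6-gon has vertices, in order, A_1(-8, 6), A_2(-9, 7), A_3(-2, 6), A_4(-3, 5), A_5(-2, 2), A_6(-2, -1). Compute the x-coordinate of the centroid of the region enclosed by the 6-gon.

-295/66

Apply the shoelace (surveyor's) formula. First the cross-terms c_i = x_i·y_{i+1} − x_{i+1}·y_i:
  -2, -40, 8, 4, 6, -20  ⇒  2A = -44, A = -22.
Then Σ (x_i + x_{i+1})·c_i = 590, so x̄ = 590 / (6·(-22)) = -295/66.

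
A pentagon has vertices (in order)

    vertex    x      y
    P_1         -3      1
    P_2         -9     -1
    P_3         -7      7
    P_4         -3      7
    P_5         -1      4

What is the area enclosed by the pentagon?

Apply the shoelace (surveyor's) formula: 2A = Σ (x_i·y_{i+1} − x_{i+1}·y_i), indices taken mod 5.
Cross-terms: 12, -70, -28, -5, 11  ⇒  Σ = -80
Area = |Σ|/2 = 40.

40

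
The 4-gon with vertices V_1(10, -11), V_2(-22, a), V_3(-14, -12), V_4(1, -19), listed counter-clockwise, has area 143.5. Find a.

-8

The doubled signed area Σ (x_i y_{i+1} − x_{i+1} y_i) is linear in a.
With a=0 it equals 479; the coefficient of a is 24 (from the two edges through V_2).
So 24·a + 479 = 2·143.5 = 287 ⇒ a = -8.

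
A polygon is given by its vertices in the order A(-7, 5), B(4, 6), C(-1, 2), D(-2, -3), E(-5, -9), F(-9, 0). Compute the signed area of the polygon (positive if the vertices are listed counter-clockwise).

Apply the shoelace formula: 2A = Σ (x_i·y_{i+1} − x_{i+1}·y_i), indices taken mod 6.
A→B: (-7)(6) − (4)(5) = -62
B→C: (4)(2) − (-1)(6) = 14
C→D: (-1)(-3) − (-2)(2) = 7
D→E: (-2)(-9) − (-5)(-3) = 3
E→F: (-5)(0) − (-9)(-9) = -81
F→A: (-9)(5) − (-7)(0) = -45
Σ = -164
Signed area = Σ/2 = -82 (negative ⇒ clockwise traversal).

-82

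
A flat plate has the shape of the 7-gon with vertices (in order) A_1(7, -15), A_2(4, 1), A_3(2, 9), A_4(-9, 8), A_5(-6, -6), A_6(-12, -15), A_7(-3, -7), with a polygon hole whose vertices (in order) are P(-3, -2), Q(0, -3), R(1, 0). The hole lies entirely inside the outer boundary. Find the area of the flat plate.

Outer boundary:
Cross-terms: 67, 34, 97, 102, 18, 39, 94  ⇒  Σ = 451
Area = |Σ|/2 = 225.5.
Hole:
Apply Gauss's area formula: 2A = Σ (x_i·y_{i+1} − x_{i+1}·y_i), indices taken mod 3.
Σ = (9) + (3) + (-2) = 10
Area = |Σ|/2 = 5.
Net area = 225.5 − 5 = 220.5.

220.5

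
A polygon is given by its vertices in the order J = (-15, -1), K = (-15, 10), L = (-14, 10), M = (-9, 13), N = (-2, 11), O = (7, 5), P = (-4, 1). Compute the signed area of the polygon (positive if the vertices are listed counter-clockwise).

-190.5

Apply the shoelace (surveyor's) formula: 2A = Σ (x_i·y_{i+1} − x_{i+1}·y_i), indices taken mod 7.
Σ = (-165) + (-10) + (-92) + (-73) + (-87) + (27) + (19) = -381
Signed area = Σ/2 = -190.5 (negative ⇒ clockwise traversal).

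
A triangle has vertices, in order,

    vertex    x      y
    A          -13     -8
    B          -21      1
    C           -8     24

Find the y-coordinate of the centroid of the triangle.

17/3

Apply the shoelace formula. First the cross-terms c_i = x_i·y_{i+1} − x_{i+1}·y_i:
  -181, -496, 376  ⇒  2A = -301, A = -150.5.
Then Σ (y_i + y_{i+1})·c_i = -5117, so ȳ = -5117 / (6·(-150.5)) = 17/3.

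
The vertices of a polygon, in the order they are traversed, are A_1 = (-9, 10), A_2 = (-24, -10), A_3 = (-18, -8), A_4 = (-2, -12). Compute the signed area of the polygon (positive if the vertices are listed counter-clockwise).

207

A_1→A_2: (-9)(-10) − (-24)(10) = 330
A_2→A_3: (-24)(-8) − (-18)(-10) = 12
A_3→A_4: (-18)(-12) − (-2)(-8) = 200
A_4→A_1: (-2)(10) − (-9)(-12) = -128
Σ = 414
Signed area = Σ/2 = 207 (positive ⇒ counter-clockwise traversal).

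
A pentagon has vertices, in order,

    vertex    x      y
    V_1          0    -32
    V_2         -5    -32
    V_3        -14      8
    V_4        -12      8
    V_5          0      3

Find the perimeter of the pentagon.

96

|V_1V_2| = √((-5)² + (0)²) = √25 = 5
|V_2V_3| = √((-9)² + (40)²) = √1681 = 41
|V_3V_4| = √((2)² + (0)²) = √4 = 2
|V_4V_5| = √((12)² + (-5)²) = √169 = 13
|V_5V_1| = √((0)² + (-35)²) = √1225 = 35
Perimeter = 5 + 41 + 2 + 13 + 35 = 96.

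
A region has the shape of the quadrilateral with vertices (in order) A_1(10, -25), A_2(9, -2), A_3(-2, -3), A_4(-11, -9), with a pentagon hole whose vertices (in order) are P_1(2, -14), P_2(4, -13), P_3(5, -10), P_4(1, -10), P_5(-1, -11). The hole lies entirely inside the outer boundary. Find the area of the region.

Outer boundary:
Apply Gauss's area formula: 2A = Σ (x_i·y_{i+1} − x_{i+1}·y_i), indices taken mod 4.
Cross-terms: 205, -31, -15, 365  ⇒  Σ = 524
Area = |Σ|/2 = 262.
Hole:
Apply the shoelace formula: 2A = Σ (x_i·y_{i+1} − x_{i+1}·y_i), indices taken mod 5.
P_1→P_2: (2)(-13) − (4)(-14) = 30
P_2→P_3: (4)(-10) − (5)(-13) = 25
P_3→P_4: (5)(-10) − (1)(-10) = -40
P_4→P_5: (1)(-11) − (-1)(-10) = -21
P_5→P_1: (-1)(-14) − (2)(-11) = 36
Σ = 30
Area = |Σ|/2 = 15.
Net area = 262 − 15 = 247.

247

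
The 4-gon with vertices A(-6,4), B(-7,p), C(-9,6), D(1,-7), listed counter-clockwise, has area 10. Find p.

The doubled signed area Σ (x_i y_{i+1} − x_{i+1} y_i) is linear in p.
With p=0 it equals 5; the coefficient of p is 3 (from the two edges through B).
So 3·p + 5 = 2·10 = 20 ⇒ p = 5.

5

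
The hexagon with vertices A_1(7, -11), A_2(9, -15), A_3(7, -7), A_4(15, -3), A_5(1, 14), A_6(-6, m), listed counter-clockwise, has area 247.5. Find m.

-2

Write out the shoelace sum; only the two edges meeting at A_6 involve m:
2·Area = [(1·m − (-6)·14) + ((-6)·(-11) − 7·m)] + 333
       = -6·m + 483 = 495
⇒ m = -2.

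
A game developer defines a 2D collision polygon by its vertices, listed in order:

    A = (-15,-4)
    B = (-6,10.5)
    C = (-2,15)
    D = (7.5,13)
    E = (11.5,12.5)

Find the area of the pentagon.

151.625

Apply the shoelace formula: 2A = Σ (x_i·y_{i+1} − x_{i+1}·y_i), indices taken mod 5.
A→B: (-15)(10.5) − (-6)(-4) = -181.5
B→C: (-6)(15) − (-2)(10.5) = -69
C→D: (-2)(13) − (7.5)(15) = -138.5
D→E: (7.5)(12.5) − (11.5)(13) = -55.75
E→A: (11.5)(-4) − (-15)(12.5) = 141.5
Σ = -303.25
Area = |Σ|/2 = 151.625.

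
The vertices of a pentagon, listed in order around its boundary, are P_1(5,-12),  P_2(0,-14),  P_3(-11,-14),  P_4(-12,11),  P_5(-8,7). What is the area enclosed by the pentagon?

224

Apply the shoelace formula: 2A = Σ (x_i·y_{i+1} − x_{i+1}·y_i), indices taken mod 5.
Cross-terms: -70, -154, -289, 4, 61  ⇒  Σ = -448
Area = |Σ|/2 = 224.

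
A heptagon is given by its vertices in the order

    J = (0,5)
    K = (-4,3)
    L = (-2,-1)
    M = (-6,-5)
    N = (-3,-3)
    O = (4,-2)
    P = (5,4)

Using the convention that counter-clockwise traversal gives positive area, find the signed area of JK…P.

53

Σ = (20) + (10) + (4) + (3) + (18) + (26) + (25) = 106
Signed area = Σ/2 = 53 (positive ⇒ counter-clockwise traversal).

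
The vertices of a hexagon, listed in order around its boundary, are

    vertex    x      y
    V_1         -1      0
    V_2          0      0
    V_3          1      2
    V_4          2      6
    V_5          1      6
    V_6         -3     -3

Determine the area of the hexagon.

Σ = (0) + (0) + (2) + (6) + (15) + (-3) = 20
Area = |Σ|/2 = 10.

10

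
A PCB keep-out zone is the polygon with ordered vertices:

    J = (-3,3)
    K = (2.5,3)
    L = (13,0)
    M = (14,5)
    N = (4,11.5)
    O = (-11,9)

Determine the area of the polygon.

153.5

Apply the surveyor's formula: 2A = Σ (x_i·y_{i+1} − x_{i+1}·y_i), indices taken mod 6.
Σ = (-16.5) + (-39) + (65) + (141) + (162.5) + (-6) = 307
Area = |Σ|/2 = 153.5.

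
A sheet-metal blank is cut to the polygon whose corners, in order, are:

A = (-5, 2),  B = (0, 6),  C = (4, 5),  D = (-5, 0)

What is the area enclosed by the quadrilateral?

A→B: (-5)(6) − (0)(2) = -30
B→C: (0)(5) − (4)(6) = -24
C→D: (4)(0) − (-5)(5) = 25
D→A: (-5)(2) − (-5)(0) = -10
Σ = -39
Area = |Σ|/2 = 19.5.

19.5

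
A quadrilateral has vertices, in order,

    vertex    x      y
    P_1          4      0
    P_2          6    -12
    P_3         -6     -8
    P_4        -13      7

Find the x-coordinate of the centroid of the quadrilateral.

-67/27

Apply the shoelace (surveyor's) formula. First the cross-terms c_i = x_i·y_{i+1} − x_{i+1}·y_i:
  -48, -120, -146, -28  ⇒  2A = -342, A = -171.
Then Σ (x_i + x_{i+1})·c_i = 2546, so x̄ = 2546 / (6·(-171)) = -67/27.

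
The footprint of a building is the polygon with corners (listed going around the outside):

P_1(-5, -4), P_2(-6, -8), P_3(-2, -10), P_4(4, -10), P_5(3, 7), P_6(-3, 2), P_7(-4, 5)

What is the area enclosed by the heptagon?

119.5

Apply the surveyor's formula: 2A = Σ (x_i·y_{i+1} − x_{i+1}·y_i), indices taken mod 7.
Σ = (16) + (44) + (60) + (58) + (27) + (-7) + (41) = 239
Area = |Σ|/2 = 119.5.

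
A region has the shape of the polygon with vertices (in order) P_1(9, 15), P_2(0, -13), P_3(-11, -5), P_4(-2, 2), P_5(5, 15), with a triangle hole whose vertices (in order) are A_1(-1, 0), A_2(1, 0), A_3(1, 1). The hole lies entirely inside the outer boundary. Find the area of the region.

195

Outer boundary:
Apply the shoelace formula: 2A = Σ (x_i·y_{i+1} − x_{i+1}·y_i), indices taken mod 5.
P_1→P_2: (9)(-13) − (0)(15) = -117
P_2→P_3: (0)(-5) − (-11)(-13) = -143
P_3→P_4: (-11)(2) − (-2)(-5) = -32
P_4→P_5: (-2)(15) − (5)(2) = -40
P_5→P_1: (5)(15) − (9)(15) = -60
Σ = -392
Area = |Σ|/2 = 196.
Hole:
Σ = (0) + (1) + (1) = 2
Area = |Σ|/2 = 1.
Net area = 196 − 1 = 195.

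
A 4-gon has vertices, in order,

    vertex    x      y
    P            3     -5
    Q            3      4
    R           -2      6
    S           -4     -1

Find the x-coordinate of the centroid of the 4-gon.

1/34

Apply the shoelace formula. First the cross-terms c_i = x_i·y_{i+1} − x_{i+1}·y_i:
  27, 26, 26, 23  ⇒  2A = 102, A = 51.
Then Σ (x_i + x_{i+1})·c_i = 9, so x̄ = 9 / (6·51) = 1/34.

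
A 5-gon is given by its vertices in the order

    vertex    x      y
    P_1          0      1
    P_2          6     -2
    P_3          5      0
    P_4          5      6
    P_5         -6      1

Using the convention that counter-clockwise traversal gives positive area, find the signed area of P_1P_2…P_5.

Apply Gauss's area formula: 2A = Σ (x_i·y_{i+1} − x_{i+1}·y_i), indices taken mod 5.
Cross-terms: -6, 10, 30, 41, -6  ⇒  Σ = 69
Signed area = Σ/2 = 34.5 (positive ⇒ counter-clockwise traversal).

34.5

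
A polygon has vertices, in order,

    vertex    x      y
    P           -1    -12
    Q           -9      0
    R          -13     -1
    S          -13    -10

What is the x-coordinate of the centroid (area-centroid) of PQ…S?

Apply the surveyor's formula. First the cross-terms c_i = x_i·y_{i+1} − x_{i+1}·y_i:
  -108, 9, 117, 146  ⇒  2A = 164, A = 82.
Then Σ (x_i + x_{i+1})·c_i = -4204, so x̄ = -4204 / (6·82) = -1051/123.

-1051/123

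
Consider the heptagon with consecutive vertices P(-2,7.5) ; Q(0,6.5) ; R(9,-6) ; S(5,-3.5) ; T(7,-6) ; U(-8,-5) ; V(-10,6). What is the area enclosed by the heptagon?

Σ = (-13) + (-58.5) + (-1.5) + (-5.5) + (-83) + (-98) + (-63) = -322.5
Area = |Σ|/2 = 161.25.

161.25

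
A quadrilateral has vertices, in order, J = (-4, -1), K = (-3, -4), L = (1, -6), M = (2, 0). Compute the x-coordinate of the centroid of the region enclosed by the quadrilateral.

Apply the shoelace (surveyor's) formula. First the cross-terms c_i = x_i·y_{i+1} − x_{i+1}·y_i:
  13, 22, 12, -2  ⇒  2A = 45, A = 22.5.
Then Σ (x_i + x_{i+1})·c_i = -95, so x̄ = -95 / (6·22.5) = -19/27.

-19/27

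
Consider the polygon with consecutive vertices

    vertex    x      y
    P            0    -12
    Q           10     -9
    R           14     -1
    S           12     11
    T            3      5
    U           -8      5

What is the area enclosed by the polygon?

290

Apply the shoelace formula: 2A = Σ (x_i·y_{i+1} − x_{i+1}·y_i), indices taken mod 6.
P→Q: (0)(-9) − (10)(-12) = 120
Q→R: (10)(-1) − (14)(-9) = 116
R→S: (14)(11) − (12)(-1) = 166
S→T: (12)(5) − (3)(11) = 27
T→U: (3)(5) − (-8)(5) = 55
U→P: (-8)(-12) − (0)(5) = 96
Σ = 580
Area = |Σ|/2 = 290.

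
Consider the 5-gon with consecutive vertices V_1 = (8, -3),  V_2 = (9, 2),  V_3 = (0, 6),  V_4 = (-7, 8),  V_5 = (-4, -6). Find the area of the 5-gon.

Cross-terms: 43, 54, 42, 74, 60  ⇒  Σ = 273
Area = |Σ|/2 = 136.5.

136.5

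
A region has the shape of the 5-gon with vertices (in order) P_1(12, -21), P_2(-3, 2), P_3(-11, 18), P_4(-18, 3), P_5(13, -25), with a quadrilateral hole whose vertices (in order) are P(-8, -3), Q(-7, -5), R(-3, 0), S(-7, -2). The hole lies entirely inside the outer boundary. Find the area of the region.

321.5

Outer boundary:
Σ = (-39) + (-32) + (291) + (411) + (27) = 658
Area = |Σ|/2 = 329.
Hole:
Apply the surveyor's formula: 2A = Σ (x_i·y_{i+1} − x_{i+1}·y_i), indices taken mod 4.
Σ = (19) + (-15) + (6) + (5) = 15
Area = |Σ|/2 = 7.5.
Net area = 329 − 7.5 = 321.5.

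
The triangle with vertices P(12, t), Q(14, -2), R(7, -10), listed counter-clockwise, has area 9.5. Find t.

-7

The doubled signed area Σ (x_i y_{i+1} − x_{i+1} y_i) is linear in t.
With t=0 it equals -30; the coefficient of t is -7 (from the two edges through P).
So -7·t + -30 = 2·9.5 = 19 ⇒ t = -7.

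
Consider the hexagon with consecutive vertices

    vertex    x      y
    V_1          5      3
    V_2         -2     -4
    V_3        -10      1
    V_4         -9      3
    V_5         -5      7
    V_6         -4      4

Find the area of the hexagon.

74.5

Σ = (-14) + (-42) + (-21) + (-48) + (8) + (-32) = -149
Area = |Σ|/2 = 74.5.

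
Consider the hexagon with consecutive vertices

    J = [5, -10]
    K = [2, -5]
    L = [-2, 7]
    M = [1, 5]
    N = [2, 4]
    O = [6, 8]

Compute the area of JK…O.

Apply the shoelace (surveyor's) formula: 2A = Σ (x_i·y_{i+1} − x_{i+1}·y_i), indices taken mod 6.
Σ = (-5) + (4) + (-17) + (-6) + (-8) + (-100) = -132
Area = |Σ|/2 = 66.

66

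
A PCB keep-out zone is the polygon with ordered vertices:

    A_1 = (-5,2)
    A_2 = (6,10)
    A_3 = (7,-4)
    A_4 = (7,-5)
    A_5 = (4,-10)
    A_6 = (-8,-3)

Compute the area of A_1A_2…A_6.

Apply the shoelace (surveyor's) formula: 2A = Σ (x_i·y_{i+1} − x_{i+1}·y_i), indices taken mod 6.
A_1→A_2: (-5)(10) − (6)(2) = -62
A_2→A_3: (6)(-4) − (7)(10) = -94
A_3→A_4: (7)(-5) − (7)(-4) = -7
A_4→A_5: (7)(-10) − (4)(-5) = -50
A_5→A_6: (4)(-3) − (-8)(-10) = -92
A_6→A_1: (-8)(2) − (-5)(-3) = -31
Σ = -336
Area = |Σ|/2 = 168.

168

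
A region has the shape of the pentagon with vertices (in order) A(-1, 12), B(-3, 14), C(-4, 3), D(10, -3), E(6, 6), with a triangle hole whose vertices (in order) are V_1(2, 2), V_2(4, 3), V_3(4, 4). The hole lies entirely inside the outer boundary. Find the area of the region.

Outer boundary:
Σ = (22) + (47) + (-18) + (78) + (78) = 207
Area = |Σ|/2 = 103.5.
Hole:
Apply Gauss's area formula: 2A = Σ (x_i·y_{i+1} − x_{i+1}·y_i), indices taken mod 3.
Cross-terms: -2, 4, 0  ⇒  Σ = 2
Area = |Σ|/2 = 1.
Net area = 103.5 − 1 = 102.5.

102.5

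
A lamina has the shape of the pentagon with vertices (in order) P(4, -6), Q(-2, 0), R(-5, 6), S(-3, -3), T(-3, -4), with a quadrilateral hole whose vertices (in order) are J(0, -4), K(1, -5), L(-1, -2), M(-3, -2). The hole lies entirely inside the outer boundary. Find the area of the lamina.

20.5

Outer boundary:
Σ = (-12) + (-12) + (33) + (3) + (34) = 46
Area = |Σ|/2 = 23.
Hole:
Σ = (4) + (-7) + (-4) + (12) = 5
Area = |Σ|/2 = 2.5.
Net area = 23 − 2.5 = 20.5.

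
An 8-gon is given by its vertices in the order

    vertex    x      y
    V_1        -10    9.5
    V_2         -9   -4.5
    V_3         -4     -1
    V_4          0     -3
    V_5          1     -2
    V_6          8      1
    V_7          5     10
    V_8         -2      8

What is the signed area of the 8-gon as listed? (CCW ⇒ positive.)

Apply the shoelace formula: 2A = Σ (x_i·y_{i+1} − x_{i+1}·y_i), indices taken mod 8.
Σ = (130.5) + (-9) + (12) + (3) + (17) + (75) + (60) + (61) = 349.5
Signed area = Σ/2 = 174.75 (positive ⇒ counter-clockwise traversal).

174.75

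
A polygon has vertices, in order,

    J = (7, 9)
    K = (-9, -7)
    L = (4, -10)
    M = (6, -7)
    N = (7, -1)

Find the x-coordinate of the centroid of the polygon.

Apply the surveyor's formula. First the cross-terms c_i = x_i·y_{i+1} − x_{i+1}·y_i:
  32, 118, 32, 43, 70  ⇒  2A = 295, A = 147.5.
Then Σ (x_i + x_{i+1})·c_i = 1205, so x̄ = 1205 / (6·147.5) = 241/177.

241/177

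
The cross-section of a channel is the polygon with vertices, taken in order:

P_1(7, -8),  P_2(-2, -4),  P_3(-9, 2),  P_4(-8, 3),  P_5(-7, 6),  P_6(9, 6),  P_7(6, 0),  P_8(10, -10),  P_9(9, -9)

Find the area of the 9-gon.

Apply the surveyor's formula: 2A = Σ (x_i·y_{i+1} − x_{i+1}·y_i), indices taken mod 9.
Cross-terms: -44, -40, -11, -27, -96, -36, -60, 0, -9  ⇒  Σ = -323
Area = |Σ|/2 = 161.5.

161.5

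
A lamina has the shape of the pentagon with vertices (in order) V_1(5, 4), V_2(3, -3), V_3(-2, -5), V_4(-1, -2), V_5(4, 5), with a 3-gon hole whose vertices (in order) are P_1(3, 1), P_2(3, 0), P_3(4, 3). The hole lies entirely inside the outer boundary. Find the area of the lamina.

27

Outer boundary:
V_1→V_2: (5)(-3) − (3)(4) = -27
V_2→V_3: (3)(-5) − (-2)(-3) = -21
V_3→V_4: (-2)(-2) − (-1)(-5) = -1
V_4→V_5: (-1)(5) − (4)(-2) = 3
V_5→V_1: (4)(4) − (5)(5) = -9
Σ = -55
Area = |Σ|/2 = 27.5.
Hole:
Apply the shoelace (surveyor's) formula: 2A = Σ (x_i·y_{i+1} − x_{i+1}·y_i), indices taken mod 3.
Σ = (-3) + (9) + (-5) = 1
Area = |Σ|/2 = 0.5.
Net area = 27.5 − 0.5 = 27.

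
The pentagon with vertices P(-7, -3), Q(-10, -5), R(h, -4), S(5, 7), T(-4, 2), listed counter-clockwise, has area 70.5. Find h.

The doubled signed area Σ (x_i y_{i+1} − x_{i+1} y_i) is linear in h.
With h=0 it equals 129; the coefficient of h is 12 (from the two edges through R).
So 12·h + 129 = 2·70.5 = 141 ⇒ h = 1.

1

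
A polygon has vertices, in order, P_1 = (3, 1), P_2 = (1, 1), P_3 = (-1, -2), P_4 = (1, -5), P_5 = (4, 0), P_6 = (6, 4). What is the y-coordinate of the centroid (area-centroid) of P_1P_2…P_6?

-55/57

Apply Gauss's area formula. First the cross-terms c_i = x_i·y_{i+1} − x_{i+1}·y_i:
  2, -1, 7, 20, 16, -6  ⇒  2A = 38, A = 19.
Then Σ (y_i + y_{i+1})·c_i = -110, so ȳ = -110 / (6·19) = -55/57.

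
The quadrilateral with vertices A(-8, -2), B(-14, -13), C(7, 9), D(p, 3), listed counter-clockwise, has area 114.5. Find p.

The doubled signed area Σ (x_i y_{i+1} − x_{i+1} y_i) is linear in p.
With p=0 it equals 86; the coefficient of p is -11 (from the two edges through D).
So -11·p + 86 = 2·114.5 = 229 ⇒ p = -13.

-13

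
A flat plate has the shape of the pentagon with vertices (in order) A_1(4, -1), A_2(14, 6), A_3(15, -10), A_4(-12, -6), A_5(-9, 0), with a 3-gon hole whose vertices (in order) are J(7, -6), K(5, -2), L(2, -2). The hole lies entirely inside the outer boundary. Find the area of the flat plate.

Outer boundary:
Apply the shoelace (surveyor's) formula: 2A = Σ (x_i·y_{i+1} − x_{i+1}·y_i), indices taken mod 5.
Σ = (38) + (-230) + (-210) + (-54) + (9) = -447
Area = |Σ|/2 = 223.5.
Hole:
Cross-terms: 16, -6, 2  ⇒  Σ = 12
Area = |Σ|/2 = 6.
Net area = 223.5 − 6 = 217.5.

217.5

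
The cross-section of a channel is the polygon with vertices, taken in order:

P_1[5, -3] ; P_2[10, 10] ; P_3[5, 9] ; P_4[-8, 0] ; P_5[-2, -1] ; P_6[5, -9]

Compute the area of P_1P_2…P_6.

Σ = (80) + (40) + (72) + (8) + (23) + (30) = 253
Area = |Σ|/2 = 126.5.

126.5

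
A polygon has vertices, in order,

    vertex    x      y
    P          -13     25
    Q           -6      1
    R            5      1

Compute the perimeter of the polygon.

66

|PQ| = √((7)² + (-24)²) = √625 = 25
|QR| = √((11)² + (0)²) = √121 = 11
|RP| = √((-18)² + (24)²) = √900 = 30
Perimeter = 25 + 11 + 30 = 66.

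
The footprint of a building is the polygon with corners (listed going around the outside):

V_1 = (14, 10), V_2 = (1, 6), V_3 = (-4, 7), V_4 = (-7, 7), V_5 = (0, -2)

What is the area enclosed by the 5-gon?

Apply the surveyor's formula: 2A = Σ (x_i·y_{i+1} − x_{i+1}·y_i), indices taken mod 5.
Σ = (74) + (31) + (21) + (14) + (28) = 168
Area = |Σ|/2 = 84.

84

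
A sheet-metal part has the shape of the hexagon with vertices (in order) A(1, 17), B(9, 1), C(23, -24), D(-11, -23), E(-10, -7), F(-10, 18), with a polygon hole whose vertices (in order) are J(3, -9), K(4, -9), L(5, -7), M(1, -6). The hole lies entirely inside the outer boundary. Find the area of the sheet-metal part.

881.5

Outer boundary:
A→B: (1)(1) − (9)(17) = -152
B→C: (9)(-24) − (23)(1) = -239
C→D: (23)(-23) − (-11)(-24) = -793
D→E: (-11)(-7) − (-10)(-23) = -153
E→F: (-10)(18) − (-10)(-7) = -250
F→A: (-10)(17) − (1)(18) = -188
Σ = -1775
Area = |Σ|/2 = 887.5.
Hole:
J→K: (3)(-9) − (4)(-9) = 9
K→L: (4)(-7) − (5)(-9) = 17
L→M: (5)(-6) − (1)(-7) = -23
M→J: (1)(-9) − (3)(-6) = 9
Σ = 12
Area = |Σ|/2 = 6.
Net area = 887.5 − 6 = 881.5.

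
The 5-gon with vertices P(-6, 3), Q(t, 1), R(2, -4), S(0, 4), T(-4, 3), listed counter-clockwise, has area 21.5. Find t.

-3

Write out the shoelace sum; only the two edges meeting at Q involve t:
2·Area = [((-6)·1 − t·3) + (t·(-4) − 2·1)] + 30
       = -7·t + 22 = 43
⇒ t = -3.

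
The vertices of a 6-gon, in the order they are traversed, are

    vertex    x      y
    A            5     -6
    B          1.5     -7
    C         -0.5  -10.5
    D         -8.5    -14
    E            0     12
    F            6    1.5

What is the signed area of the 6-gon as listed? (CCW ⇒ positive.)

-172.5

A→B: (5)(-7) − (1.5)(-6) = -26
B→C: (1.5)(-10.5) − (-0.5)(-7) = -19.25
C→D: (-0.5)(-14) − (-8.5)(-10.5) = -82.25
D→E: (-8.5)(12) − (0)(-14) = -102
E→F: (0)(1.5) − (6)(12) = -72
F→A: (6)(-6) − (5)(1.5) = -43.5
Σ = -345
Signed area = Σ/2 = -172.5 (negative ⇒ clockwise traversal).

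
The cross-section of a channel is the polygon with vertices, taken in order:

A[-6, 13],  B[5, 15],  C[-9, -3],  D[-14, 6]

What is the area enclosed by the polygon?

Apply the surveyor's formula: 2A = Σ (x_i·y_{i+1} − x_{i+1}·y_i), indices taken mod 4.
Cross-terms: -155, 120, -96, -146  ⇒  Σ = -277
Area = |Σ|/2 = 138.5.

138.5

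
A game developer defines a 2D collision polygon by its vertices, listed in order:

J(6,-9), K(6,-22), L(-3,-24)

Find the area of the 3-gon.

58.5

Apply Gauss's area formula: 2A = Σ (x_i·y_{i+1} − x_{i+1}·y_i), indices taken mod 3.
J→K: (6)(-22) − (6)(-9) = -78
K→L: (6)(-24) − (-3)(-22) = -210
L→J: (-3)(-9) − (6)(-24) = 171
Σ = -117
Area = |Σ|/2 = 58.5.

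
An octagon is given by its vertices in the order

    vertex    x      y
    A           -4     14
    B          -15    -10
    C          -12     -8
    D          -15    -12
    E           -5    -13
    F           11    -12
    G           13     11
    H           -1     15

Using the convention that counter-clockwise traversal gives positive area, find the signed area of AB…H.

A→B: (-4)(-10) − (-15)(14) = 250
B→C: (-15)(-8) − (-12)(-10) = 0
C→D: (-12)(-12) − (-15)(-8) = 24
D→E: (-15)(-13) − (-5)(-12) = 135
E→F: (-5)(-12) − (11)(-13) = 203
F→G: (11)(11) − (13)(-12) = 277
G→H: (13)(15) − (-1)(11) = 206
H→A: (-1)(14) − (-4)(15) = 46
Σ = 1141
Signed area = Σ/2 = 570.5 (positive ⇒ counter-clockwise traversal).

570.5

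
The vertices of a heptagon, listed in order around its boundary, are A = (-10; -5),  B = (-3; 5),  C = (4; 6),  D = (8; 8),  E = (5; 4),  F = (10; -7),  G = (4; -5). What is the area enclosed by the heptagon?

147

Apply the surveyor's formula: 2A = Σ (x_i·y_{i+1} − x_{i+1}·y_i), indices taken mod 7.
Cross-terms: -65, -38, -16, -8, -75, -22, -70  ⇒  Σ = -294
Area = |Σ|/2 = 147.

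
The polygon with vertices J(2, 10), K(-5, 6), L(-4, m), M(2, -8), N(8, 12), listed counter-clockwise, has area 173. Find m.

The doubled signed area Σ (x_i y_{i+1} − x_{i+1} y_i) is linear in m.
With m=0 it equals 262; the coefficient of m is -7 (from the two edges through L).
So -7·m + 262 = 2·173 = 346 ⇒ m = -12.

-12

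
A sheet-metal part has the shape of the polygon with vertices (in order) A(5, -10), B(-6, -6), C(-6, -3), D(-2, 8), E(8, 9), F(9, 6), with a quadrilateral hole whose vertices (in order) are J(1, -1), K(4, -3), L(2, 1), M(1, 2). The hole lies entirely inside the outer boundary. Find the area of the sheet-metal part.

193

Outer boundary:
Apply the shoelace formula: 2A = Σ (x_i·y_{i+1} − x_{i+1}·y_i), indices taken mod 6.
A→B: (5)(-6) − (-6)(-10) = -90
B→C: (-6)(-3) − (-6)(-6) = -18
C→D: (-6)(8) − (-2)(-3) = -54
D→E: (-2)(9) − (8)(8) = -82
E→F: (8)(6) − (9)(9) = -33
F→A: (9)(-10) − (5)(6) = -120
Σ = -397
Area = |Σ|/2 = 198.5.
Hole:
Σ = (1) + (10) + (3) + (-3) = 11
Area = |Σ|/2 = 5.5.
Net area = 198.5 − 5.5 = 193.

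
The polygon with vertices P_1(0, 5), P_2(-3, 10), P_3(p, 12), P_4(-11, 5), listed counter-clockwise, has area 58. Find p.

-12

The doubled signed area Σ (x_i y_{i+1} − x_{i+1} y_i) is linear in p.
With p=0 it equals 56; the coefficient of p is -5 (from the two edges through P_3).
So -5·p + 56 = 2·58 = 116 ⇒ p = -12.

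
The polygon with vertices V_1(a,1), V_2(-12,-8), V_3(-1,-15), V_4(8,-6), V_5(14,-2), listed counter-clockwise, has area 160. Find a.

Write out the shoelace sum; only the two edges meeting at V_1 involve a:
2·Area = [(14·1 − a·(-2)) + (a·(-8) − (-12)·1)] + 366
       = -6·a + 392 = 320
⇒ a = 12.

12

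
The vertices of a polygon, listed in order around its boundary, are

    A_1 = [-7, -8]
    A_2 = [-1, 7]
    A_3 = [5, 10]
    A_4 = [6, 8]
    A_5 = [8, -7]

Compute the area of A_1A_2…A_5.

170.5

Apply Gauss's area formula: 2A = Σ (x_i·y_{i+1} − x_{i+1}·y_i), indices taken mod 5.
Σ = (-57) + (-45) + (-20) + (-106) + (-113) = -341
Area = |Σ|/2 = 170.5.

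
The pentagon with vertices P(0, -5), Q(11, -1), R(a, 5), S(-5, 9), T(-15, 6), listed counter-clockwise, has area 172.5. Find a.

The doubled signed area Σ (x_i y_{i+1} − x_{i+1} y_i) is linear in a.
With a=0 it equals 315; the coefficient of a is 10 (from the two edges through R).
So 10·a + 315 = 2·172.5 = 345 ⇒ a = 3.

3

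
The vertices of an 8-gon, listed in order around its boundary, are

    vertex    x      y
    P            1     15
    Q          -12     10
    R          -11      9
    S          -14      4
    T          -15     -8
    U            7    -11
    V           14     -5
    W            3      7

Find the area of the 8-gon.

Apply the shoelace (surveyor's) formula: 2A = Σ (x_i·y_{i+1} − x_{i+1}·y_i), indices taken mod 8.
Σ = (190) + (2) + (82) + (172) + (221) + (119) + (113) + (38) = 937
Area = |Σ|/2 = 468.5.

468.5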